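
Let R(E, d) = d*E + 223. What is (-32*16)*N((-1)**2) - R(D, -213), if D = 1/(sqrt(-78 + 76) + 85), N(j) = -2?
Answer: 1935644/2409 - 71*I*sqrt(2)/2409 ≈ 803.5 - 0.041681*I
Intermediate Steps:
D = 1/(85 + I*sqrt(2)) (D = 1/(sqrt(-2) + 85) = 1/(I*sqrt(2) + 85) = 1/(85 + I*sqrt(2)) ≈ 0.011761 - 0.0001957*I)
R(E, d) = 223 + E*d (R(E, d) = E*d + 223 = 223 + E*d)
(-32*16)*N((-1)**2) - R(D, -213) = -32*16*(-2) - (223 + (85/7227 - I*sqrt(2)/7227)*(-213)) = -512*(-2) - (223 + (-6035/2409 + 71*I*sqrt(2)/2409)) = 1024 - (531172/2409 + 71*I*sqrt(2)/2409) = 1024 + (-531172/2409 - 71*I*sqrt(2)/2409) = 1935644/2409 - 71*I*sqrt(2)/2409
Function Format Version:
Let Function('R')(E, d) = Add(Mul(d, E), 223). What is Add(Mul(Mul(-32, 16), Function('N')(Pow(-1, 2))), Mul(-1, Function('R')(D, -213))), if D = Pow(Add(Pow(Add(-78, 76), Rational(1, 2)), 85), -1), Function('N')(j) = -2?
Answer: Add(Rational(1935644, 2409), Mul(Rational(-71, 2409), I, Pow(2, Rational(1, 2)))) ≈ Add(803.50, Mul(-0.041681, I))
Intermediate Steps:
D = Pow(Add(85, Mul(I, Pow(2, Rational(1, 2)))), -1) (D = Pow(Add(Pow(-2, Rational(1, 2)), 85), -1) = Pow(Add(Mul(I, Pow(2, Rational(1, 2))), 85), -1) = Pow(Add(85, Mul(I, Pow(2, Rational(1, 2)))), -1) ≈ Add(0.011761, Mul(-0.0001957, I)))
Function('R')(E, d) = Add(223, Mul(E, d)) (Function('R')(E, d) = Add(Mul(E, d), 223) = Add(223, Mul(E, d)))
Add(Mul(Mul(-32, 16), Function('N')(Pow(-1, 2))), Mul(-1, Function('R')(D, -213))) = Add(Mul(Mul(-32, 16), -2), Mul(-1, Add(223, Mul(Add(Rational(85, 7227), Mul(Rational(-1, 7227), I, Pow(2, Rational(1, 2)))), -213)))) = Add(Mul(-512, -2), Mul(-1, Add(223, Add(Rational(-6035, 2409), Mul(Rational(71, 2409), I, Pow(2, Rational(1, 2))))))) = Add(1024, Mul(-1, Add(Rational(531172, 2409), Mul(Rational(71, 2409), I, Pow(2, Rational(1, 2)))))) = Add(1024, Add(Rational(-531172, 2409), Mul(Rational(-71, 2409), I, Pow(2, Rational(1, 2))))) = Add(Rational(1935644, 2409), Mul(Rational(-71, 2409), I, Pow(2, Rational(1, 2))))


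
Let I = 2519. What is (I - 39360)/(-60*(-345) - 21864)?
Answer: 36841/1164 ≈ 31.650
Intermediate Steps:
(I - 39360)/(-60*(-345) - 21864) = (2519 - 39360)/(-60*(-345) - 21864) = -36841/(20700 - 21864) = -36841/(-1164) = -36841*(-1/1164) = 36841/1164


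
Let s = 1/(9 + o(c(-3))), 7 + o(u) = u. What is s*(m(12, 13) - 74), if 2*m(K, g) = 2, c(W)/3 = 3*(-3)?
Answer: 73/25 ≈ 2.9200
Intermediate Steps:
c(W) = -27 (c(W) = 3*(3*(-3)) = 3*(-9) = -27)
o(u) = -7 + u
m(K, g) = 1 (m(K, g) = (1/2)*2 = 1)
s = -1/25 (s = 1/(9 + (-7 - 27)) = 1/(9 - 34) = 1/(-25) = -1/25 ≈ -0.040000)
s*(m(12, 13) - 74) = -(1 - 74)/25 = -1/25*(-73) = 73/25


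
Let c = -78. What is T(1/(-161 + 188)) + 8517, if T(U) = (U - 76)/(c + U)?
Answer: 17930336/2105 ≈ 8518.0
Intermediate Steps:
T(U) = (-76 + U)/(-78 + U) (T(U) = (U - 76)/(-78 + U) = (-76 + U)/(-78 + U))
T(1/(-161 + 188)) + 8517 = (-76 + 1/(-161 + 188))/(-78 + 1/(-161 + 188)) + 8517 = (-76 + 1/27)/(-78 + 1/27) + 8517 = -2051/27/(-2105/27) + 8517 = -27/2105*(-2051/27) + 8517 = 2051/2105 + 8517 = 17930336/2105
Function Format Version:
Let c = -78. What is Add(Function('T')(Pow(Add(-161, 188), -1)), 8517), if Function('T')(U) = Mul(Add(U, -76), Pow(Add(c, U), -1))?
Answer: Rational(17930336, 2105) ≈ 8518.0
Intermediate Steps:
Function('T')(U) = Mul(Pow(Add(-78, U), -1), Add(-76, U)) (Function('T')(U) = Mul(Add(U, -76), Pow(Add(-78, U), -1)) = Mul(Add(-76, U), Pow(Add(-78, U), -1)) = Mul(Pow(Add(-78, U), -1), Add(-76, U)))
Add(Function('T')(Pow(Add(-161, 188), -1)), 8517) = Add(Mul(Pow(Add(-78, Pow(Add(-161, 188), -1)), -1), Add(-76, Pow(Add(-161, 188), -1))), 8517) = Add(Mul(Pow(Add(-78, Pow(27, -1)), -1), Add(-76, Pow(27, -1))), 8517) = Add(Mul(Pow(Add(-78, Rational(1, 27)), -1), Add(-76, Rational(1, 27))), 8517) = Add(Mul(Pow(Rational(-2105, 27), -1), Rational(-2051, 27)), 8517) = Add(Mul(Rational(-27, 2105), Rational(-2051, 27)), 8517) = Add(Rational(2051, 2105), 8517) = Rational(17930336, 2105)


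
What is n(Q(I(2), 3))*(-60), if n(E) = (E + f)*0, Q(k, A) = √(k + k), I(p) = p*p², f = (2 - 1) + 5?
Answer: 0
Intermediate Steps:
f = 6 (f = 1 + 5 = 6)
I(p) = p³
Q(k, A) = √2*√k (Q(k, A) = √(2*k) = √2*√k)
n(E) = 0 (n(E) = (E + 6)*0 = (6 + E)*0 = 0)
n(Q(I(2), 3))*(-60) = 0*(-60) = 0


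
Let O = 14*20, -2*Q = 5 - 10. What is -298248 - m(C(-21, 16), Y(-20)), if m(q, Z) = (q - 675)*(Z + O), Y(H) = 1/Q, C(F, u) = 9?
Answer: -557508/5 ≈ -1.1150e+5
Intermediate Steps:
Q = 5/2 (Q = -(5 - 10)/2 = -½*(-5) = 5/2 ≈ 2.5000)
O = 280
Y(H) = ⅖ (Y(H) = 1/(5/2) = ⅖)
m(q, Z) = (-675 + q)*(280 + Z) (m(q, Z) = (q - 675)*(Z + 280) = (-675 + q)*(280 + Z))
-298248 - m(C(-21, 16), Y(-20)) = -298248 - (-189000 - 675*⅖ + 280*9 + (⅖)*9) = -298248 - (-189000 - 270 + 2520 + 18/5) = -298248 - 1*(-933732/5) = -298248 + 933732/5 = -557508/5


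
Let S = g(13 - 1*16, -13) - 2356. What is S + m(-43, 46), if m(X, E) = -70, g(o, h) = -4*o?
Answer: -2414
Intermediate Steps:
S = -2344 (S = -4*(13 - 1*16) - 2356 = -4*(13 - 16) - 2356 = -4*(-3) - 2356 = 12 - 2356 = -2344)
S + m(-43, 46) = -2344 - 70 = -2414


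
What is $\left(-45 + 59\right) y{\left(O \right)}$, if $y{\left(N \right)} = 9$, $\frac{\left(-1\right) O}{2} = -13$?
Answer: $126$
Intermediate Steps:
$O = 26$ ($O = \left(-2\right) \left(-13\right) = 26$)
$\left(-45 + 59\right) y{\left(O \right)} = \left(-45 + 59\right) 9 = 14 \cdot 9 = 126$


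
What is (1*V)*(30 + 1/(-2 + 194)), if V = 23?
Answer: 132503/192 ≈ 690.12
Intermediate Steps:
(1*V)*(30 + 1/(-2 + 194)) = (1*23)*(30 + 1/(-2 + 194)) = 23*(30 + 1/192) = 23*(5761/192) = 132503/192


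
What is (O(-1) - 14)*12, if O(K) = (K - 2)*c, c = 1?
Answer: -204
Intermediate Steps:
O(K) = -2 + K (O(K) = (K - 2)*1 = (-2 + K)*1 = -2 + K)
(O(-1) - 14)*12 = ((-2 - 1) - 14)*12 = (-3 - 14)*12 = -17*12 = -204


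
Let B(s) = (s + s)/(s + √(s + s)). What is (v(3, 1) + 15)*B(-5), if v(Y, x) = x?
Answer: 160/7 + 32*I*√10/7 ≈ 22.857 + 14.456*I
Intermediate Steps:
B(s) = 2*s/(s + √2*√s) (B(s) = (2*s)/(s + √(2*s)) = (2*s)/(s + √2*√s) = 2*s/(s + √2*√s))
(v(3, 1) + 15)*B(-5) = (1 + 15)*(2*(-5)/(-5 + √2*√(-5))) = 16*(2*(-5)/(-5 + √2*(I*√5))) = 16*(2*(-5)/(-5 + I*√10)) = 16*(-10/(-5 + I*√10)) = -160/(-5 + I*√10)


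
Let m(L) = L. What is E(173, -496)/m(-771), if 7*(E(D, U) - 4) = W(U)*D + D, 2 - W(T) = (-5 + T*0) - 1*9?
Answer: -2969/5397 ≈ -0.55012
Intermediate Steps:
W(T) = 16 (W(T) = 2 - ((-5 + T*0) - 1*9) = 2 - ((-5 + 0) - 9) = 2 - (-5 - 9) = 2 - 1*(-14) = 2 + 14 = 16)
E(D, U) = 4 + 17*D/7 (E(D, U) = 4 + (16*D + D)/7 = 4 + (17*D)/7 = 4 + 17*D/7)
E(173, -496)/m(-771) = (4 + (17/7)*173)/(-771) = (4 + 2941/7)*(-1/771) = (2969/7)*(-1/771) = -2969/5397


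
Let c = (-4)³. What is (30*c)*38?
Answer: -72960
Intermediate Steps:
c = -64
(30*c)*38 = (30*(-64))*38 = -1920*38 = -72960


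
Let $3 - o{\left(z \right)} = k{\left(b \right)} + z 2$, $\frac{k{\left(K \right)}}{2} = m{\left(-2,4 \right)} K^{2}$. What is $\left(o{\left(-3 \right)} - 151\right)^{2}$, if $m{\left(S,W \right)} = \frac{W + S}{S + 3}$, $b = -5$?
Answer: $58564$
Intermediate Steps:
$m{\left(S,W \right)} = \frac{S + W}{3 + S}$
$k{\left(K \right)} = 4 K^{2}$ ($k{\left(K \right)} = 2 \frac{-2 + 4}{3 - 2} K^{2} = 2 \cdot 1^{-1} \cdot 2 K^{2} = 2 \cdot 1 \cdot 2 K^{2} = 2 \cdot 2 K^{2} = 4 K^{2}$)
$o{\left(z \right)} = -97 - 2 z$ ($o{\left(z \right)} = 3 - \left(4 \left(-5\right)^{2} + z 2\right) = 3 - \left(4 \cdot 25 + 2 z\right) = 3 - \left(100 + 2 z\right) = -97 - 2 z$)
$\left(o{\left(-3 \right)} - 151\right)^{2} = \left(\left(-97 - -6\right) - 151\right)^{2} = \left(\left(-97 + 6\right) - 151\right)^{2} = \left(-91 - 151\right)^{2} = \left(-242\right)^{2} = 58564$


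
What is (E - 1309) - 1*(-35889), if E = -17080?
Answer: 17500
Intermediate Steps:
(E - 1309) - 1*(-35889) = (-17080 - 1309) - 1*(-35889) = -18389 + 35889 = 17500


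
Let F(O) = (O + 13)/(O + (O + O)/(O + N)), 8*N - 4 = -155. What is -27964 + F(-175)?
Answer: -7511578238/268625 ≈ -27963.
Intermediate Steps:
N = -151/8 (N = ½ + (⅛)*(-155) = ½ - 155/8 = -151/8 ≈ -18.875)
F(O) = (13 + O)/(O + 2*O/(-151/8 + O)) (F(O) = (O + 13)/(O + (O + O)/(O - 151/8)) = (13 + O)/(O + (2*O)/(-151/8 + O)) = (13 + O)/(O + 2*O/(-151/8 + O)))
-27964 + F(-175) = -27964 + (-1963 - 47*(-175) + 8*(-175)²)/((-175)*(-135 + 8*(-175))) = -27964 - (-1963 + 8225 + 8*30625)/(175*(-135 - 1400)) = -27964 - 1/175*(-1963 + 8225 + 245000)/(-1535) = -27964 - 1/175*(-1/1535)*251262 = -27964 + 251262/268625 = -7511578238/268625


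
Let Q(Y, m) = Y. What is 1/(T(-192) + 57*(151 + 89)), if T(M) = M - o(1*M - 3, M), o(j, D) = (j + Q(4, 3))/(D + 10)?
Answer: 182/2454625 ≈ 7.4146e-5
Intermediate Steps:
o(j, D) = (4 + j)/(10 + D) (o(j, D) = (j + 4)/(D + 10) = (4 + j)/(10 + D))
T(M) = M - (1 + M)/(10 + M) (T(M) = M - (4 + (1*M - 3))/(10 + M) = M - (4 + (M - 3))/(10 + M) = M - (4 + (-3 + M))/(10 + M) = M - (1 + M)/(10 + M))
1/(T(-192) + 57*(151 + 89)) = 1/((-1 - 1*(-192) - 192*(10 - 192))/(10 - 192) + 57*(151 + 89)) = 1/((-1 + 192 - 192*(-182))/(-182) + 57*240) = 1/(-(-1 + 192 + 34944)/182 + 13680) = 1/(-1/182*35135 + 13680) = 1/(-35135/182 + 13680) = 1/(2454625/182) = 182/2454625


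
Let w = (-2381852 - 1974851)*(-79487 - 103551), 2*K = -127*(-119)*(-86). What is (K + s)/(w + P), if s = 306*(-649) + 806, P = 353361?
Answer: -847647/797442557075 ≈ -1.0630e-6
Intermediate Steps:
K = -649859 (K = (-127*(-119)*(-86))/2 = (15113*(-86))/2 = (1/2)*(-1299718) = -649859)
s = -197788 (s = -198594 + 806 = -197788)
w = 797442203714 (w = -4356703*(-183038) = 797442203714)
(K + s)/(w + P) = (-649859 - 197788)/(797442203714 + 353361) = -847647/797442557075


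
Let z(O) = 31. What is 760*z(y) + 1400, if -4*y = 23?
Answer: 24960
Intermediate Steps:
y = -23/4 (y = -¼*23 = -23/4 ≈ -5.7500)
760*z(y) + 1400 = 760*31 + 1400 = 23560 + 1400 = 24960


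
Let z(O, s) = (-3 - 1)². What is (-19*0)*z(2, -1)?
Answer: 0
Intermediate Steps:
z(O, s) = 16 (z(O, s) = (-4)² = 16)
(-19*0)*z(2, -1) = -19*0*16 = 0*16 = 0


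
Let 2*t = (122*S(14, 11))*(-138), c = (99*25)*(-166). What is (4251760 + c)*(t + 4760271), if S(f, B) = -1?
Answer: 18316105266990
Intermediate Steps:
c = -410850 (c = 2475*(-166) = -410850)
t = 8418 (t = ((122*(-1))*(-138))/2 = (-122*(-138))/2 = (1/2)*16836 = 8418)
(4251760 + c)*(t + 4760271) = (4251760 - 410850)*(8418 + 4760271) = 3840910*4768689 = 18316105266990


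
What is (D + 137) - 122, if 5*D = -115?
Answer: -8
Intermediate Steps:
D = -23 (D = (1/5)*(-115) = -23)
(D + 137) - 122 = (-23 + 137) - 122 = 114 - 122 = -8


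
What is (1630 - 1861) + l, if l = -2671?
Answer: -2902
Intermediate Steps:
(1630 - 1861) + l = (1630 - 1861) - 2671 = -231 - 2671 = -2902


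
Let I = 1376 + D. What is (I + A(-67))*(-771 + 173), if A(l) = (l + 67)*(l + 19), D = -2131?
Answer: 451490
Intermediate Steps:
I = -755 (I = 1376 - 2131 = -755)
A(l) = (19 + l)*(67 + l) (A(l) = (67 + l)*(19 + l) = (19 + l)*(67 + l))
(I + A(-67))*(-771 + 173) = (-755 + (1273 + (-67)² + 86*(-67)))*(-771 + 173) = (-755 + (1273 + 4489 - 5762))*(-598) = (-755 + 0)*(-598) = -755*(-598) = 451490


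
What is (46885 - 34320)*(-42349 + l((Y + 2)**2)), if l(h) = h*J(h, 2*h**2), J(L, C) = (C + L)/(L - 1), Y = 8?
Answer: -9141251105/33 ≈ -2.7701e+8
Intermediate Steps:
J(L, C) = (C + L)/(-1 + L)
l(h) = h*(h + 2*h**2)/(-1 + h) (l(h) = h*((2*h**2 + h)/(-1 + h)) = h*((h + 2*h**2)/(-1 + h)) = h*(h + 2*h**2)/(-1 + h))
(46885 - 34320)*(-42349 + l((Y + 2)**2)) = (46885 - 34320)*(-42349 + ((8 + 2)**2)**2*(1 + 2*(8 + 2)**2)/(-1 + (8 + 2)**2)) = 12565*(-42349 + (10**2)**2*(1 + 2*10**2)/(-1 + 10**2)) = 12565*(-42349 + 100**2*(1 + 2*100)/(-1 + 100)) = 12565*(-42349 + 10000*(1 + 200)/99) = 12565*(-42349 + 10000*(1/99)*201) = 12565*(-42349 + 670000/33) = 12565*(-727517/33) = -9141251105/33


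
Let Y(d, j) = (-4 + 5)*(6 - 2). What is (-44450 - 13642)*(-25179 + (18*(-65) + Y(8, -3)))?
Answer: 1530433740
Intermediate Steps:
Y(d, j) = 4 (Y(d, j) = 1*4 = 4)
(-44450 - 13642)*(-25179 + (18*(-65) + Y(8, -3))) = (-44450 - 13642)*(-25179 + (18*(-65) + 4)) = -58092*(-25179 + (-1170 + 4)) = -58092*(-25179 - 1166) = -58092*(-26345) = 1530433740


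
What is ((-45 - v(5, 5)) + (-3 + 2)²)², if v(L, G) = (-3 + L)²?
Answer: 2304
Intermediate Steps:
((-45 - v(5, 5)) + (-3 + 2)²)² = ((-45 - (-3 + 5)²) + (-3 + 2)²)² = ((-45 - 1*2²) + (-1)²)² = ((-45 - 1*4) + 1)² = ((-45 - 4) + 1)² = (-49 + 1)² = (-48)² = 2304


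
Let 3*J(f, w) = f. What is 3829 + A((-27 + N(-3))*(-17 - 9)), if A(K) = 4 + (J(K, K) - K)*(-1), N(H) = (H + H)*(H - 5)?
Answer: 3469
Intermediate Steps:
N(H) = 2*H*(-5 + H) (N(H) = (2*H)*(-5 + H) = 2*H*(-5 + H))
J(f, w) = f/3
A(K) = 4 + 2*K/3 (A(K) = 4 + (K/3 - K)*(-1) = 4 - 2*K/3*(-1) = 4 + 2*K/3)
3829 + A((-27 + N(-3))*(-17 - 9)) = 3829 + (4 + 2*((-27 + 2*(-3)*(-5 - 3))*(-17 - 9))/3) = 3829 + (4 + 2*((-27 + 2*(-3)*(-8))*(-26))/3) = 3829 + (4 + 2*((-27 + 48)*(-26))/3) = 3829 + (4 + 2*(21*(-26))/3) = 3829 + (4 + (⅔)*(-546)) = 3829 + (4 - 364) = 3829 - 360 = 3469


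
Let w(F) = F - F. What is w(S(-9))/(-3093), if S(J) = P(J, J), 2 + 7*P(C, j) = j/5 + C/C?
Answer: 0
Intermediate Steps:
P(C, j) = -1/7 + j/35 (P(C, j) = -2/7 + (j/5 + C/C)/7 = -2/7 + (j*(1/5) + 1)/7 = -2/7 + (j/5 + 1)/7 = -2/7 + (1 + j/5)/7 = -2/7 + (1/7 + j/35) = -1/7 + j/35)
S(J) = -1/7 + J/35
w(F) = 0
w(S(-9))/(-3093) = 0/(-3093) = 0*(-1/3093) = 0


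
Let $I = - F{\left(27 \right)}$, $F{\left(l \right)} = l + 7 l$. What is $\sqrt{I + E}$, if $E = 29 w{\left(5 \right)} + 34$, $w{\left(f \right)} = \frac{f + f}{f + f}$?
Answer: $3 i \sqrt{17} \approx 12.369 i$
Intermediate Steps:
$w{\left(f \right)} = 1$ ($w{\left(f \right)} = \frac{2 f}{2 f} = 2 f \frac{1}{2 f} = 1$)
$E = 63$ ($E = 29 \cdot 1 + 34 = 29 + 34 = 63$)
$F{\left(l \right)} = 8 l$
$I = -216$ ($I = - 8 \cdot 27 = \left(-1\right) 216 = -216$)
$\sqrt{I + E} = \sqrt{-216 + 63} = \sqrt{-153} = 3 i \sqrt{17}$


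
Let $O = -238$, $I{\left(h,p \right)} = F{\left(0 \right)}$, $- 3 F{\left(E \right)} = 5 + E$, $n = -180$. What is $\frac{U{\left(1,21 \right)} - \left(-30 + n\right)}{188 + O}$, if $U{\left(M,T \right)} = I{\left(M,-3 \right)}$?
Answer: $- \frac{25}{6} \approx -4.1667$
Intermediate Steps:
$F{\left(E \right)} = - \frac{5}{3} - \frac{E}{3}$ ($F{\left(E \right)} = - \frac{5 + E}{3} = - \frac{5}{3} - \frac{E}{3}$)
$I{\left(h,p \right)} = - \frac{5}{3}$ ($I{\left(h,p \right)} = - \frac{5}{3} - 0 = - \frac{5}{3} + 0 = - \frac{5}{3}$)
$U{\left(M,T \right)} = - \frac{5}{3}$
$\frac{U{\left(1,21 \right)} - \left(-30 + n\right)}{188 + O} = \frac{- \frac{5}{3} + \left(30 - -180\right)}{188 - 238} = \frac{- \frac{5}{3} + \left(30 + 180\right)}{-50} = \left(- \frac{5}{3} + 210\right) \left(- \frac{1}{50}\right) = \frac{625}{3} \left(- \frac{1}{50}\right) = - \frac{25}{6}$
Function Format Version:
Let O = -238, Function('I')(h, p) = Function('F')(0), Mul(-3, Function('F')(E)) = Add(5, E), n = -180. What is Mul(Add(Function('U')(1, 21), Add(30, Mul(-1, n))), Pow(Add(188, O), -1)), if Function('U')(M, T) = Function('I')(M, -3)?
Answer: Rational(-25, 6) ≈ -4.1667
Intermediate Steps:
Function('F')(E) = Add(Rational(-5, 3), Mul(Rational(-1, 3), E)) (Function('F')(E) = Mul(Rational(-1, 3), Add(5, E)) = Add(Rational(-5, 3), Mul(Rational(-1, 3), E)))
Function('I')(h, p) = Rational(-5, 3) (Function('I')(h, p) = Add(Rational(-5, 3), Mul(Rational(-1, 3), 0)) = Add(Rational(-5, 3), 0) = Rational(-5, 3))
Function('U')(M, T) = Rational(-5, 3)
Mul(Add(Function('U')(1, 21), Add(30, Mul(-1, n))), Pow(Add(188, O), -1)) = Mul(Add(Rational(-5, 3), Add(30, Mul(-1, -180))), Pow(Add(188, -238), -1)) = Mul(Add(Rational(-5, 3), Add(30, 180)), Pow(-50, -1)) = Mul(Add(Rational(-5, 3), 210), Rational(-1, 50)) = Mul(Rational(625, 3), Rational(-1, 50)) = Rational(-25, 6)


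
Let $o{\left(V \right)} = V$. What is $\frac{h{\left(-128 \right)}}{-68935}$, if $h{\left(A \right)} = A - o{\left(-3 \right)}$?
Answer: $\frac{25}{13787} \approx 0.0018133$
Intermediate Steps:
$h{\left(A \right)} = 3 + A$ ($h{\left(A \right)} = A - -3 = A + 3 = 3 + A$)
$\frac{h{\left(-128 \right)}}{-68935} = \frac{3 - 128}{-68935} = \left(-125\right) \left(- \frac{1}{68935}\right) = \frac{25}{13787}$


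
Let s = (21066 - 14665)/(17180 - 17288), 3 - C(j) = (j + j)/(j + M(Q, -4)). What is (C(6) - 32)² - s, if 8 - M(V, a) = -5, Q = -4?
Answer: 36543413/38988 ≈ 937.30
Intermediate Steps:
M(V, a) = 13 (M(V, a) = 8 - 1*(-5) = 8 + 5 = 13)
C(j) = 3 - 2*j/(13 + j) (C(j) = 3 - (j + j)/(j + 13) = 3 - 2*j/(13 + j))
s = -6401/108 (s = 6401/(-108) = 6401*(-1/108) = -6401/108 ≈ -59.268)
(C(6) - 32)² - s = ((39 + 6)/(13 + 6) - 32)² - 1*(-6401/108) = (45/19 - 32)² + 6401/108 = (-563/19)² + 6401/108 = 316969/361 + 6401/108 = 36543413/38988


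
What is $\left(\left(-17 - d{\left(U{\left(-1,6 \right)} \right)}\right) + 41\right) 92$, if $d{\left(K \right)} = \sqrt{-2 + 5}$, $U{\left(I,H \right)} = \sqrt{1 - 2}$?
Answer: $2208 - 92 \sqrt{3} \approx 2048.7$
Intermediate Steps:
$U{\left(I,H \right)} = i$ ($U{\left(I,H \right)} = \sqrt{-1} = i$)
$d{\left(K \right)} = \sqrt{3}$
$\left(\left(-17 - d{\left(U{\left(-1,6 \right)} \right)}\right) + 41\right) 92 = \left(\left(-17 - \sqrt{3}\right) + 41\right) 92 = \left(24 - \sqrt{3}\right) 92 = 2208 - 92 \sqrt{3}$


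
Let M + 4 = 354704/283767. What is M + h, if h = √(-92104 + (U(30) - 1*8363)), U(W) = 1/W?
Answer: -780364/283767 + I*√90420270/30 ≈ -2.75 + 316.97*I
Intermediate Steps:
h = I*√90420270/30 (h = √(-92104 + (1/30 - 1*8363)) = √(-92104 + (1/30 - 8363)) = √(-92104 - 250889/30) = √(-3014009/30) = I*√90420270/30 ≈ 316.97*I)
M = -780364/283767 (M = -4 + 354704/283767 = -780364/283767 ≈ -2.7500)
M + h = -780364/283767 + I*√90420270/30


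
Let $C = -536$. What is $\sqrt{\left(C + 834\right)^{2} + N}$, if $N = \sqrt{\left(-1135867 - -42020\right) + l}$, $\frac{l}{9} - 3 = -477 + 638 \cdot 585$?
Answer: $\sqrt{88804 + \sqrt{2260957}} \approx 300.51$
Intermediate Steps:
$l = 3354804$ ($l = 27 + 9 \left(-477 + 638 \cdot 585\right) = 27 + 9 \left(-477 + 373230\right) = 27 + 9 \cdot 372753 = 27 + 3354777 = 3354804$)
$N = \sqrt{2260957}$ ($N = \sqrt{\left(-1135867 - -42020\right) + 3354804} = \sqrt{\left(-1135867 + 42020\right) + 3354804} = \sqrt{-1093847 + 3354804} = \sqrt{2260957} \approx 1503.6$)
$\sqrt{\left(C + 834\right)^{2} + N} = \sqrt{\left(-536 + 834\right)^{2} + \sqrt{2260957}} = \sqrt{298^{2} + \sqrt{2260957}} = \sqrt{88804 + \sqrt{2260957}}$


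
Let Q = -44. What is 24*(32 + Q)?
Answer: -288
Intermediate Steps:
24*(32 + Q) = 24*(32 - 44) = 24*(-12) = -288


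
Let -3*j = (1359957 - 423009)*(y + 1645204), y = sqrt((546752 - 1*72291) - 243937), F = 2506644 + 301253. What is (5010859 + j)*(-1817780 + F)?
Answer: -508740453155977785 - 618458761944*sqrt(57631) ≈ -5.0889e+17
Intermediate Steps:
F = 2807897
y = 2*sqrt(57631) (y = sqrt((546752 - 72291) - 243937) = sqrt(474461 - 243937) = sqrt(230524) = 2*sqrt(57631) ≈ 480.13)
j = -513823532464 - 624632*sqrt(57631) (j = -(1359957 - 423009)*(2*sqrt(57631) + 1645204)/3 = -312316*(1645204 + 2*sqrt(57631)) = -(1541470597392 + 1873896*sqrt(57631))/3 = -513823532464 - 624632*sqrt(57631) ≈ -5.1397e+11)
(5010859 + j)*(-1817780 + F) = (5010859 + (-513823532464 - 624632*sqrt(57631)))*(-1817780 + 2807897) = (-513818521605 - 624632*sqrt(57631))*990117 = -508740453155977785 - 618458761944*sqrt(57631)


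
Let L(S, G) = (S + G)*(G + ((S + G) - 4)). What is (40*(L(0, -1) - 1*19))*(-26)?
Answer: 13520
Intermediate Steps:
L(S, G) = (G + S)*(-4 + S + 2*G) (L(S, G) = (G + S)*(G + ((G + S) - 4)) = (G + S)*(G + (-4 + G + S)) = (G + S)*(-4 + S + 2*G))
(40*(L(0, -1) - 1*19))*(-26) = (40*((0² - 4*(-1) - 4*0 + 2*(-1)² + 3*(-1)*0) - 1*19))*(-26) = (40*((0 + 4 + 0 + 2*1 + 0) - 19))*(-26) = (40*((0 + 4 + 0 + 2 + 0) - 19))*(-26) = (40*(6 - 19))*(-26) = (40*(-13))*(-26) = -520*(-26) = 13520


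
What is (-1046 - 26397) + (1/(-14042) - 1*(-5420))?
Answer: -309246967/14042 ≈ -22023.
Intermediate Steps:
(-1046 - 26397) + (1/(-14042) - 1*(-5420)) = -27443 + (-1/14042 + 5420) = -27443 + 76107639/14042 = -309246967/14042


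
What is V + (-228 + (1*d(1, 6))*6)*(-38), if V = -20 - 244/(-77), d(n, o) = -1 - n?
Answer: 700944/77 ≈ 9103.2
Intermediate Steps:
V = -1296/77 (V = -20 - 244*(-1)/77 = -20 - 1*(-244/77) = -20 + 244/77 = -1296/77 ≈ -16.831)
V + (-228 + (1*d(1, 6))*6)*(-38) = -1296/77 + (-228 + (1*(-1 - 1*1))*6)*(-38) = -1296/77 + (-228 + (1*(-1 - 1))*6)*(-38) = -1296/77 + (-228 + (1*(-2))*6)*(-38) = -1296/77 + (-228 - 2*6)*(-38) = -1296/77 + (-228 - 12)*(-38) = -1296/77 - 240*(-38) = -1296/77 + 9120 = 700944/77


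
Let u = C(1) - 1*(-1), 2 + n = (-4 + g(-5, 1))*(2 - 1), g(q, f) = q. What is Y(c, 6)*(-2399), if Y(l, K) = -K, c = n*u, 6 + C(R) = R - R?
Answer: 14394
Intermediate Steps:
C(R) = -6 (C(R) = -6 + (R - R) = -6 + 0 = -6)
n = -11 (n = -2 + (-4 - 5)*(2 - 1) = -2 - 9*1 = -2 - 9 = -11)
u = -5 (u = -6 - 1*(-1) = -6 + 1 = -5)
c = 55 (c = -11*(-5) = 55)
Y(c, 6)*(-2399) = -1*6*(-2399) = -6*(-2399) = 14394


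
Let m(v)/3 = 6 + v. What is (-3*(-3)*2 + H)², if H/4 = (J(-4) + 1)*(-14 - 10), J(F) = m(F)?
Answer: 427716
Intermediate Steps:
m(v) = 18 + 3*v (m(v) = 3*(6 + v) = 18 + 3*v)
J(F) = 18 + 3*F
H = -672 (H = 4*(((18 + 3*(-4)) + 1)*(-14 - 10)) = 4*(((18 - 12) + 1)*(-24)) = 4*((6 + 1)*(-24)) = 4*(7*(-24)) = 4*(-168) = -672)
(-3*(-3)*2 + H)² = (-3*(-3)*2 - 672)² = (9*2 - 672)² = (18 - 672)² = (-654)² = 427716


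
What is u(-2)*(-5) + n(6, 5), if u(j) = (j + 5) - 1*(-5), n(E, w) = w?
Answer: -35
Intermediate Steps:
u(j) = 10 + j (u(j) = (5 + j) + 5 = 10 + j)
u(-2)*(-5) + n(6, 5) = (10 - 2)*(-5) + 5 = 8*(-5) + 5 = -40 + 5 = -35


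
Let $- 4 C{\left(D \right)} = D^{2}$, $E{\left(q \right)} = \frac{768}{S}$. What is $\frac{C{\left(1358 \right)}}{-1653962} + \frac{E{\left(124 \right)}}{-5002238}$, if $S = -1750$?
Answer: $\frac{1008978921829829}{3619661310543250} \approx 0.27875$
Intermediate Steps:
$E{\left(q \right)} = - \frac{384}{875}$ ($E{\left(q \right)} = \frac{768}{-1750} = 768 \left(- \frac{1}{1750}\right) = - \frac{384}{875}$)
$C{\left(D \right)} = - \frac{D^{2}}{4}$
$\frac{C{\left(1358 \right)}}{-1653962} + \frac{E{\left(124 \right)}}{-5002238} = \frac{\left(- \frac{1}{4}\right) 1358^{2}}{-1653962} - \frac{384}{875 \left(-5002238\right)} = \left(- \frac{1}{4}\right) 1844164 \left(- \frac{1}{1653962}\right) - - \frac{192}{2188479125} = \left(-461041\right) \left(- \frac{1}{1653962}\right) + \frac{192}{2188479125} = \frac{461041}{1653962} + \frac{192}{2188479125} = \frac{1008978921829829}{3619661310543250}$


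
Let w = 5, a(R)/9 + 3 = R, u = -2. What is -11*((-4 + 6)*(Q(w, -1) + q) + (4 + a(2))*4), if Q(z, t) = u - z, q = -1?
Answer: 396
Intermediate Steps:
a(R) = -27 + 9*R
Q(z, t) = -2 - z
-11*((-4 + 6)*(Q(w, -1) + q) + (4 + a(2))*4) = -11*((-4 + 6)*((-2 - 1*5) - 1) + (4 + (-27 + 9*2))*4) = -11*(2*((-2 - 5) - 1) + (4 + (-27 + 18))*4) = -11*(2*(-7 - 1) + (4 - 9)*4) = -11*(2*(-8) - 5*4) = -11*(-16 - 20) = -11*(-36) = 396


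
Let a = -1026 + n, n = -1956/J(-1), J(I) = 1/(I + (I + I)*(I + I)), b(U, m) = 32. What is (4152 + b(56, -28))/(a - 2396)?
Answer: -2092/4645 ≈ -0.45038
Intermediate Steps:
J(I) = 1/(I + 4*I²) (J(I) = 1/(I + (2*I)*(2*I)) = 1/(I + 4*I²))
n = -5868 (n = -1956/(1/((-1)*(1 + 4*(-1)))) = -1956/((-1/(1 - 4))) = -1956/((-1/(-3))) = -1956/((-1*(-⅓))) = -1956/⅓ = -1956*3 = -5868)
a = -6894 (a = -1026 - 5868 = -6894)
(4152 + b(56, -28))/(a - 2396) = (4152 + 32)/(-6894 - 2396) = 4184/(-9290) = 4184*(-1/9290) = -2092/4645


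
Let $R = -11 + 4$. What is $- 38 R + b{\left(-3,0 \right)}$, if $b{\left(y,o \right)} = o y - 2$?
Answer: $264$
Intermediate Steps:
$b{\left(y,o \right)} = -2 + o y$
$R = -7$
$- 38 R + b{\left(-3,0 \right)} = \left(-38\right) \left(-7\right) + \left(-2 + 0 \left(-3\right)\right) = 266 + \left(-2 + 0\right) = 266 - 2 = 264$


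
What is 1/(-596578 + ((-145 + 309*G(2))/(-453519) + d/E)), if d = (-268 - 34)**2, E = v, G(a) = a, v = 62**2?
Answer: -39621069/23636118080776 ≈ -1.6763e-6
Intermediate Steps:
v = 3844
E = 3844
d = 91204 (d = (-302)**2 = 91204)
1/(-596578 + ((-145 + 309*G(2))/(-453519) + d/E)) = 1/(-596578 + ((-145 + 309*2)/(-453519) + 91204/3844)) = 1/(-596578 + ((-145 + 618)*(-1/453519) + 91204*(1/3844))) = 1/(-596578 + (473*(-1/453519) + 22801/961)) = 1/(-596578 + (-43/41229 + 22801/961)) = 1/(-596578 + 940021106/39621069) = 1/(-23636118080776/39621069) = -39621069/23636118080776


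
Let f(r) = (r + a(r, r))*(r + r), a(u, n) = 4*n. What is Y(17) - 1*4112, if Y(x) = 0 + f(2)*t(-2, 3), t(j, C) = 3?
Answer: -3992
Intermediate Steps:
f(r) = 10*r² (f(r) = (r + 4*r)*(r + r) = (5*r)*(2*r) = 10*r²)
Y(x) = 120 (Y(x) = 0 + (10*2²)*3 = 0 + (10*4)*3 = 0 + 40*3 = 0 + 120 = 120)
Y(17) - 1*4112 = 120 - 1*4112 = 120 - 4112 = -3992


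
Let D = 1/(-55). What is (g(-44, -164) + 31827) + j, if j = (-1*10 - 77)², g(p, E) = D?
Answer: 2166779/55 ≈ 39396.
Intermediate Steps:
D = -1/55 ≈ -0.018182
g(p, E) = -1/55
j = 7569 (j = (-10 - 77)² = (-87)² = 7569)
(g(-44, -164) + 31827) + j = (-1/55 + 31827) + 7569 = 1750484/55 + 7569 = 2166779/55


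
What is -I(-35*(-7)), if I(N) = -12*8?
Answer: 96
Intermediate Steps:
I(N) = -96
-I(-35*(-7)) = -1*(-96) = 96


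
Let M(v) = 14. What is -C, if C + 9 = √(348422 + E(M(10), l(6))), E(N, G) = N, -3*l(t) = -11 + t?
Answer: 9 - 2*√87109 ≈ -581.29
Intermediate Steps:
l(t) = 11/3 - t/3 (l(t) = -(-11 + t)/3 = 11/3 - t/3)
C = -9 + 2*√87109 (C = -9 + √(348422 + 14) = -9 + √348436 = -9 + 2*√87109 ≈ 581.29)
-C = -(-9 + 2*√87109) = 9 - 2*√87109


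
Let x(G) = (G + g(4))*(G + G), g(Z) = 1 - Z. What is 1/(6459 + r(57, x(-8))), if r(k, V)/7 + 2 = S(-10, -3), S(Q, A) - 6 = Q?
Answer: 1/6417 ≈ 0.00015584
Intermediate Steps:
S(Q, A) = 6 + Q
x(G) = 2*G*(-3 + G) (x(G) = (G + (1 - 1*4))*(G + G) = (G + (1 - 4))*(2*G) = (G - 3)*(2*G) = (-3 + G)*(2*G) = 2*G*(-3 + G))
r(k, V) = -42 (r(k, V) = -14 + 7*(6 - 10) = -14 + 7*(-4) = -14 - 28 = -42)
1/(6459 + r(57, x(-8))) = 1/(6459 - 42) = 1/6417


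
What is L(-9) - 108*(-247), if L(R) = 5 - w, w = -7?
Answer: 26688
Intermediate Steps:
L(R) = 12 (L(R) = 5 - 1*(-7) = 5 + 7 = 12)
L(-9) - 108*(-247) = 12 - 108*(-247) = 12 + 26676 = 26688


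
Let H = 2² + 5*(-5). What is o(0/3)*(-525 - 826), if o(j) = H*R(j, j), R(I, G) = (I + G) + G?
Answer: 0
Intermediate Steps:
R(I, G) = I + 2*G (R(I, G) = (G + I) + G = I + 2*G)
H = -21 (H = 4 - 25 = -21)
o(j) = -63*j (o(j) = -21*(j + 2*j) = -63*j)
o(0/3)*(-525 - 826) = (-0/3)*(-525 - 826) = -0/3*(-1351) = -63*0*(-1351) = 0*(-1351) = 0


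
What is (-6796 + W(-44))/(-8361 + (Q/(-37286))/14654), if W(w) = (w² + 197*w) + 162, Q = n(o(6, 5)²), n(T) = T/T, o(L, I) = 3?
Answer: 7303035962104/4568358796885 ≈ 1.5986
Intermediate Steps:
n(T) = 1
Q = 1
W(w) = 162 + w² + 197*w
(-6796 + W(-44))/(-8361 + (Q/(-37286))/14654) = (-6796 + (162 + (-44)² + 197*(-44)))/(-8361 + (1/(-37286))/14654) = (-6796 + (162 + 1936 - 8668))/(-8361 + (1*(-1/37286))*(1/14654)) = (-6796 - 6570)/(-8361 - 1/37286*1/14654) = -13366/(-8361 - 1/546389044) = -13366/(-4568358796885/546389044) = -13366*(-546389044/4568358796885) = 7303035962104/4568358796885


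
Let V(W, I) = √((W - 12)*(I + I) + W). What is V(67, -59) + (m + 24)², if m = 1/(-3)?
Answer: 5041/9 + I*√6423 ≈ 560.11 + 80.144*I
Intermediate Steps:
V(W, I) = √(W + 2*I*(-12 + W)) (V(W, I) = √((-12 + W)*(2*I) + W) = √(2*I*(-12 + W) + W) = √(W + 2*I*(-12 + W)))
m = -⅓ ≈ -0.33333
V(67, -59) + (m + 24)² = √(67 - 24*(-59) + 2*(-59)*67) + (-⅓ + 24)² = √(67 + 1416 - 7906) + (71/3)² = √(-6423) + 5041/9 = I*√6423 + 5041/9 = 5041/9 + I*√6423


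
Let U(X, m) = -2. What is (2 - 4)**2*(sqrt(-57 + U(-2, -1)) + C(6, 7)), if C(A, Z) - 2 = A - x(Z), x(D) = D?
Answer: 4 + 4*I*sqrt(59) ≈ 4.0 + 30.725*I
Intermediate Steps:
C(A, Z) = 2 + A - Z (C(A, Z) = 2 + (A - Z) = 2 + A - Z)
(2 - 4)**2*(sqrt(-57 + U(-2, -1)) + C(6, 7)) = (2 - 4)**2*(sqrt(-57 - 2) + (2 + 6 - 1*7)) = (-2)**2*(sqrt(-59) + (2 + 6 - 7)) = 4*(I*sqrt(59) + 1) = 4*(1 + I*sqrt(59)) = 4 + 4*I*sqrt(59)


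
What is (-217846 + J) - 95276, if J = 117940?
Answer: -195182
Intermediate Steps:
(-217846 + J) - 95276 = (-217846 + 117940) - 95276 = -99906 - 95276 = -195182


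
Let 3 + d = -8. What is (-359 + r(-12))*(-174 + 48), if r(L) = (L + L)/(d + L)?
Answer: 1037358/23 ≈ 45103.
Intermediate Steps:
d = -11 (d = -3 - 8 = -11)
r(L) = 2*L/(-11 + L) (r(L) = (L + L)/(-11 + L) = (2*L)/(-11 + L) = 2*L/(-11 + L))
(-359 + r(-12))*(-174 + 48) = (-359 + 2*(-12)/(-11 - 12))*(-174 + 48) = (-359 + 2*(-12)/(-23))*(-126) = (-359 + 2*(-12)*(-1/23))*(-126) = (-359 + 24/23)*(-126) = -8233/23*(-126) = 1037358/23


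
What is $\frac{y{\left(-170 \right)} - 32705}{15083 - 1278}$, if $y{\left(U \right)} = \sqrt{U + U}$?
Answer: $- \frac{6541}{2761} + \frac{2 i \sqrt{85}}{13805} \approx -2.3691 + 0.0013357 i$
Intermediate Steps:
$y{\left(U \right)} = \sqrt{2} \sqrt{U}$ ($y{\left(U \right)} = \sqrt{2 U} = \sqrt{2} \sqrt{U}$)
$\frac{y{\left(-170 \right)} - 32705}{15083 - 1278} = \frac{\sqrt{2} \sqrt{-170} - 32705}{15083 - 1278} = \frac{\sqrt{2} i \sqrt{170} - 32705}{13805} = \left(2 i \sqrt{85} - 32705\right) \frac{1}{13805} = \left(-32705 + 2 i \sqrt{85}\right) \frac{1}{13805} = - \frac{6541}{2761} + \frac{2 i \sqrt{85}}{13805}$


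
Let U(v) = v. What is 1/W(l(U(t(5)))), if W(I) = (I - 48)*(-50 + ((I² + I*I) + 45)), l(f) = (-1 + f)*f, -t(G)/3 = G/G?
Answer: -1/10188 ≈ -9.8155e-5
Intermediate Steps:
t(G) = -3 (t(G) = -3*G/G = -3*1 = -3)
l(f) = f*(-1 + f)
W(I) = (-48 + I)*(-5 + 2*I²) (W(I) = (-48 + I)*(-50 + ((I² + I²) + 45)) = (-48 + I)*(-50 + (2*I² + 45)) = (-48 + I)*(-50 + (45 + 2*I²)) = (-48 + I)*(-5 + 2*I²))
1/W(l(U(t(5)))) = 1/(240 - 96*9*(-1 - 3)² - (-15)*(-1 - 3) + 2*(-3*(-1 - 3))³) = 1/(240 - 96*(-3*(-4))² - (-15)*(-4) + 2*(-3*(-4))³) = 1/(240 - 96*12² - 5*12 + 2*12³) = 1/(240 - 96*144 - 60 + 2*1728) = 1/(240 - 13824 - 60 + 3456) = 1/(-10188) = -1/10188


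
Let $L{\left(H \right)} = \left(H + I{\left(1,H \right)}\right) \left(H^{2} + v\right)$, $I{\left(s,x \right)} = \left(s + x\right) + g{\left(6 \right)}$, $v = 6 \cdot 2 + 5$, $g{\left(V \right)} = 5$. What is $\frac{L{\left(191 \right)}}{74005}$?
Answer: $\frac{14161224}{74005} \approx 191.35$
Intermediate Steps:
$v = 17$ ($v = 12 + 5 = 17$)
$I{\left(s,x \right)} = 5 + s + x$ ($I{\left(s,x \right)} = \left(s + x\right) + 5 = 5 + s + x$)
$L{\left(H \right)} = \left(6 + 2 H\right) \left(17 + H^{2}\right)$ ($L{\left(H \right)} = \left(H + \left(5 + 1 + H\right)\right) \left(H^{2} + 17\right) = \left(H + \left(6 + H\right)\right) \left(17 + H^{2}\right) = \left(6 + 2 H\right) \left(17 + H^{2}\right)$)
$\frac{L{\left(191 \right)}}{74005} = \frac{102 + 191^{3} + 34 \cdot 191 + 191^{2} \left(6 + 191\right)}{74005} = \left(102 + 6967871 + 6494 + 36481 \cdot 197\right) \frac{1}{74005} = \left(102 + 6967871 + 6494 + 7186757\right) \frac{1}{74005} = 14161224 \cdot \frac{1}{74005} = \frac{14161224}{74005}$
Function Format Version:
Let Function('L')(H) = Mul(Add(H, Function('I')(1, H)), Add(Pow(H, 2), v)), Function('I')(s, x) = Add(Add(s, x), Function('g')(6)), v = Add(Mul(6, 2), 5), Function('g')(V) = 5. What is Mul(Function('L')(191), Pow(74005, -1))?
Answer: Rational(14161224, 74005) ≈ 191.35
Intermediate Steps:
v = 17 (v = Add(12, 5) = 17)
Function('I')(s, x) = Add(5, s, x) (Function('I')(s, x) = Add(Add(s, x), 5) = Add(5, s, x))
Function('L')(H) = Mul(Add(6, Mul(2, H)), Add(17, Pow(H, 2))) (Function('L')(H) = Mul(Add(H, Add(5, 1, H)), Add(Pow(H, 2), 17)) = Mul(Add(H, Add(6, H)), Add(17, Pow(H, 2))) = Mul(Add(6, Mul(2, H)), Add(17, Pow(H, 2))))
Mul(Function('L')(191), Pow(74005, -1)) = Mul(Add(102, Pow(191, 3), Mul(34, 191), Mul(Pow(191, 2), Add(6, 191))), Pow(74005, -1)) = Mul(Add(102, 6967871, 6494, Mul(36481, 197)), Rational(1, 74005)) = Mul(Add(102, 6967871, 6494, 7186757), Rational(1, 74005)) = Mul(14161224, Rational(1, 74005)) = Rational(14161224, 74005)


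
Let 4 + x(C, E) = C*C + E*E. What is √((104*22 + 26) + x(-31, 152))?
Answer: 5*√1055 ≈ 162.40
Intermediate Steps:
x(C, E) = -4 + C² + E² (x(C, E) = -4 + (C*C + E*E) = -4 + (C² + E²) = -4 + C² + E²)
√((104*22 + 26) + x(-31, 152)) = √((104*22 + 26) + (-4 + (-31)² + 152²)) = √((2288 + 26) + (-4 + 961 + 23104)) = √(2314 + 24061) = √26375 = 5*√1055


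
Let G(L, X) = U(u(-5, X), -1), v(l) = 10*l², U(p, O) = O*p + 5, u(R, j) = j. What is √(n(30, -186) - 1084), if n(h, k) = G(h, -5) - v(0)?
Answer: I*√1074 ≈ 32.772*I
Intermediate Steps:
U(p, O) = 5 + O*p
G(L, X) = 5 - X
n(h, k) = 10 (n(h, k) = (5 - 1*(-5)) - 10*0² = (5 + 5) - 10*0 = 10 - 1*0 = 10 + 0 = 10)
√(n(30, -186) - 1084) = √(10 - 1084) = √(-1074) = I*√1074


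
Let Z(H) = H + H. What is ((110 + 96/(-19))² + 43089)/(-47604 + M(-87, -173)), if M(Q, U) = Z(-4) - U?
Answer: -19531165/17125479 ≈ -1.1405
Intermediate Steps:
Z(H) = 2*H
M(Q, U) = -8 - U (M(Q, U) = 2*(-4) - U = -8 - U)
((110 + 96/(-19))² + 43089)/(-47604 + M(-87, -173)) = ((110 + 96/(-19))² + 43089)/(-47604 + (-8 - 1*(-173))) = ((110 + 96*(-1/19))² + 43089)/(-47604 + (-8 + 173)) = ((110 - 96/19)² + 43089)/(-47604 + 165) = ((1994/19)² + 43089)/(-47439) = (3976036/361 + 43089)*(-1/47439) = (19531165/361)*(-1/47439) = -19531165/17125479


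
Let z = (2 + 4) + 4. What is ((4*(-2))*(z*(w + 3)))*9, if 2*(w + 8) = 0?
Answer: 3600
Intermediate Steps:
w = -8 (w = -8 + (1/2)*0 = -8 + 0 = -8)
z = 10 (z = 6 + 4 = 10)
((4*(-2))*(z*(w + 3)))*9 = ((4*(-2))*(10*(-8 + 3)))*9 = -80*(-5)*9 = -8*(-50)*9 = 400*9 = 3600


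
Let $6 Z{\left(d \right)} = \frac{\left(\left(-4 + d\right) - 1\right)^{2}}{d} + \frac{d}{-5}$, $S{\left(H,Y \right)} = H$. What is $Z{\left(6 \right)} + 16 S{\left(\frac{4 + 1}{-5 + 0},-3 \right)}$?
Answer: $- \frac{2911}{180} \approx -16.172$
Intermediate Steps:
$Z{\left(d \right)} = - \frac{d}{30} + \frac{\left(-5 + d\right)^{2}}{6 d}$ ($Z{\left(d \right)} = \frac{\frac{\left(\left(-4 + d\right) - 1\right)^{2}}{d} + \frac{d}{-5}}{6} = \frac{\frac{\left(-5 + d\right)^{2}}{d} + d \left(- \frac{1}{5}\right)}{6} = \frac{\frac{\left(-5 + d\right)^{2}}{d} - \frac{d}{5}}{6} = \frac{- \frac{d}{5} + \frac{\left(-5 + d\right)^{2}}{d}}{6} = - \frac{d}{30} + \frac{\left(-5 + d\right)^{2}}{6 d}$)
$Z{\left(6 \right)} + 16 S{\left(\frac{4 + 1}{-5 + 0},-3 \right)} = \left(\left(- \frac{1}{30}\right) 6 + \frac{\left(-5 + 6\right)^{2}}{6 \cdot 6}\right) + 16 \frac{4 + 1}{-5 + 0} = \left(- \frac{1}{5} + \frac{1}{6} \cdot \frac{1}{6} \cdot 1^{2}\right) + 16 \frac{5}{-5} = \left(- \frac{1}{5} + \frac{1}{6} \cdot \frac{1}{6} \cdot 1\right) + 16 \cdot 5 \left(- \frac{1}{5}\right) = \left(- \frac{1}{5} + \frac{1}{36}\right) + 16 \left(-1\right) = - \frac{31}{180} - 16 = - \frac{2911}{180}$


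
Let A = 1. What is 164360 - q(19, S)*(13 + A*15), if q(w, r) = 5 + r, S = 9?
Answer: 163968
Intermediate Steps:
164360 - q(19, S)*(13 + A*15) = 164360 - (5 + 9)*(13 + 1*15) = 164360 - 14*(13 + 15) = 164360 - 14*28 = 164360 - 1*392 = 164360 - 392 = 163968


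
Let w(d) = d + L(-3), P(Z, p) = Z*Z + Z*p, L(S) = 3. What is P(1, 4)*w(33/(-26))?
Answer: 225/26 ≈ 8.6538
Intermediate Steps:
P(Z, p) = Z² + Z*p
w(d) = 3 + d (w(d) = d + 3 = 3 + d)
P(1, 4)*w(33/(-26)) = (1*(1 + 4))*(3 + 33/(-26)) = (1*5)*(3 + 33*(-1/26)) = 5*(3 - 33/26) = 5*(45/26) = 225/26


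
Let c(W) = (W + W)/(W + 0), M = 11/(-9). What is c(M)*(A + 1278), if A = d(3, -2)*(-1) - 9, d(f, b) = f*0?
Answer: 2538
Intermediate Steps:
M = -11/9 (M = 11*(-⅑) = -11/9 ≈ -1.2222)
d(f, b) = 0
c(W) = 2 (c(W) = (2*W)/W = 2)
A = -9 (A = 0*(-1) - 9 = 0 - 9 = -9)
c(M)*(A + 1278) = 2*(-9 + 1278) = 2*1269 = 2538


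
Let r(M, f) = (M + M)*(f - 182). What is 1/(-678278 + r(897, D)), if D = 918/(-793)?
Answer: -61/61418630 ≈ -9.9318e-7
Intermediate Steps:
D = -918/793 (D = 918*(-1/793) = -918/793 ≈ -1.1576)
r(M, f) = 2*M*(-182 + f) (r(M, f) = (2*M)*(-182 + f) = 2*M*(-182 + f))
1/(-678278 + r(897, D)) = 1/(-678278 + 2*897*(-182 - 918/793)) = 1/(-678278 + 2*897*(-145244/793)) = 1/(-678278 - 20043672/61) = 1/(-61418630/61) = -61/61418630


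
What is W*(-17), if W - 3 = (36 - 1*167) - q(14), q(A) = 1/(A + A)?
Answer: 60945/28 ≈ 2176.6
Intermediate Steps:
q(A) = 1/(2*A)
W = -3585/28 (W = 3 + ((36 - 1*167) - 1/(2*14)) = 3 + ((36 - 167) - 1/(2*14)) = 3 + (-131 - 1*1/28) = 3 + (-131 - 1/28) = 3 - 3669/28 = -3585/28 ≈ -128.04)
W*(-17) = -3585/28*(-17) = 60945/28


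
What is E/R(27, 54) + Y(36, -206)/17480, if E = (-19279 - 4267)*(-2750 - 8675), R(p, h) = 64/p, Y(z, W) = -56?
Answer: 7935212442151/69920 ≈ 1.1349e+8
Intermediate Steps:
E = 269013050 (E = -23546*(-11425) = 269013050)
E/R(27, 54) + Y(36, -206)/17480 = 269013050/((64/27)) - 56/17480 = 269013050/((64*(1/27))) - 56*1/17480 = 269013050/(64/27) - 7/2185 = 269013050*(27/64) - 7/2185 = 3631676175/32 - 7/2185 = 7935212442151/69920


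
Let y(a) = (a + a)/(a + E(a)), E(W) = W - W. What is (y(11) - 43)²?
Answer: 1681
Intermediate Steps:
E(W) = 0
y(a) = 2 (y(a) = (a + a)/(a + 0) = (2*a)/a = 2)
(y(11) - 43)² = (2 - 43)² = (-41)² = 1681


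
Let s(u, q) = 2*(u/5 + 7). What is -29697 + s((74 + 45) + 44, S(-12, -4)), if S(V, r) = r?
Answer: -148089/5 ≈ -29618.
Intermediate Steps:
s(u, q) = 14 + 2*u/5 (s(u, q) = 2*(u*(1/5) + 7) = 2*(u/5 + 7) = 2*(7 + u/5) = 14 + 2*u/5)
-29697 + s((74 + 45) + 44, S(-12, -4)) = -29697 + (14 + 2*((74 + 45) + 44)/5) = -29697 + (14 + 2*(119 + 44)/5) = -29697 + (14 + (2/5)*163) = -29697 + (14 + 326/5) = -29697 + 396/5 = -148089/5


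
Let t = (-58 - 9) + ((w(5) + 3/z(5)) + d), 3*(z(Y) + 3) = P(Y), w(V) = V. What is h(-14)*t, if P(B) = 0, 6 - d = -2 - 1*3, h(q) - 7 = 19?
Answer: -1352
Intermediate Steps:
h(q) = 26 (h(q) = 7 + 19 = 26)
d = 11 (d = 6 - (-2 - 1*3) = 6 - (-2 - 3) = 6 - 1*(-5) = 6 + 5 = 11)
z(Y) = -3 (z(Y) = -3 + (1/3)*0 = -3 + 0 = -3)
t = -52 (t = (-58 - 9) + ((5 + 3/(-3)) + 11) = -67 + ((5 + 3*(-1/3)) + 11) = -67 + ((5 - 1) + 11) = -67 + (4 + 11) = -67 + 15 = -52)
h(-14)*t = 26*(-52) = -1352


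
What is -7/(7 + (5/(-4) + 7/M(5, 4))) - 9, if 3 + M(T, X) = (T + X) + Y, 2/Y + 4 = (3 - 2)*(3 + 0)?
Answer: -149/15 ≈ -9.9333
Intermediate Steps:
Y = -2 (Y = 2/(-4 + (3 - 2)*(3 + 0)) = 2/(-4 + 1*3) = 2/(-4 + 3) = 2/(-1) = 2*(-1) = -2)
M(T, X) = -5 + T + X (M(T, X) = -3 + ((T + X) - 2) = -3 + (-2 + T + X) = -5 + T + X)
-7/(7 + (5/(-4) + 7/M(5, 4))) - 9 = -7/(7 + (5/(-4) + 7/(-5 + 5 + 4))) - 9 = -7/(7 + (5*(-1/4) + 7/4)) - 9 = -7/(7 + (-5/4 + 7*(1/4))) - 9 = -7/(7 + (-5/4 + 7/4)) - 9 = -7/(7 + 1/2) - 9 = -7/(15/2) - 9 = (2/15)*(-7) - 9 = -14/15 - 9 = -149/15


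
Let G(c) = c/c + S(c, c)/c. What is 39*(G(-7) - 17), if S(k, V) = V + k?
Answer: -546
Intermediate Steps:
G(c) = 3 (G(c) = c/c + (c + c)/c = 1 + (2*c)/c = 1 + 2 = 3)
39*(G(-7) - 17) = 39*(3 - 17) = 39*(-14) = -546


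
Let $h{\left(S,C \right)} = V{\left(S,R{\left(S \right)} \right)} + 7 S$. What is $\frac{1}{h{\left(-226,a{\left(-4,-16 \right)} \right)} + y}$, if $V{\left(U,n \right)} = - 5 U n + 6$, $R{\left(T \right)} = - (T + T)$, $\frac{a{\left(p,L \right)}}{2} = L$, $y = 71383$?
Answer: $\frac{1}{580567} \approx 1.7225 \cdot 10^{-6}$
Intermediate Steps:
$a{\left(p,L \right)} = 2 L$
$R{\left(T \right)} = - 2 T$
$V{\left(U,n \right)} = 6 - 5 U n$ ($V{\left(U,n \right)} = - 5 U n + 6 = 6 - 5 U n$)
$h{\left(S,C \right)} = 6 + 7 S + 10 S^{2}$ ($h{\left(S,C \right)} = \left(6 - 5 S \left(- 2 S\right)\right) + 7 S = \left(6 + 10 S^{2}\right) + 7 S = 6 + 7 S + 10 S^{2}$)
$\frac{1}{h{\left(-226,a{\left(-4,-16 \right)} \right)} + y} = \frac{1}{\left(6 + 7 \left(-226\right) + 10 \left(-226\right)^{2}\right) + 71383} = \frac{1}{\left(6 - 1582 + 10 \cdot 51076\right) + 71383} = \frac{1}{\left(6 - 1582 + 510760\right) + 71383} = \frac{1}{509184 + 71383} = \frac{1}{580567}$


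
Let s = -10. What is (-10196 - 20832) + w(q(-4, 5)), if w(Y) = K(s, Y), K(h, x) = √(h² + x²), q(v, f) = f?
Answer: -31028 + 5*√5 ≈ -31017.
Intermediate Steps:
w(Y) = √(100 + Y²) (w(Y) = √((-10)² + Y²) = √(100 + Y²))
(-10196 - 20832) + w(q(-4, 5)) = (-10196 - 20832) + √(100 + 5²) = -31028 + √(100 + 25) = -31028 + √125 = -31028 + 5*√5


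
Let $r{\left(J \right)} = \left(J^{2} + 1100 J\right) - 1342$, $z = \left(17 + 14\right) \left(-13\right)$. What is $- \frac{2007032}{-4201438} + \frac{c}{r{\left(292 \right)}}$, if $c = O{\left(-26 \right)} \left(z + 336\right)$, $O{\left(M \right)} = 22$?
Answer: $\frac{201724974573}{425523741359} \approx 0.47406$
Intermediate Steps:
$z = -403$ ($z = 31 \left(-13\right) = -403$)
$r{\left(J \right)} = -1342 + J^{2} + 1100 J$
$c = -1474$ ($c = 22 \left(-403 + 336\right) = 22 \left(-67\right) = -1474$)
$- \frac{2007032}{-4201438} + \frac{c}{r{\left(292 \right)}} = - \frac{2007032}{-4201438} - \frac{1474}{-1342 + 292^{2} + 1100 \cdot 292} = \left(-2007032\right) \left(- \frac{1}{4201438}\right) - \frac{1474}{-1342 + 85264 + 321200} = \frac{1003516}{2100719} - \frac{1474}{405122} = \frac{1003516}{2100719} - \frac{737}{202561} = \frac{201724974573}{425523741359}$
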